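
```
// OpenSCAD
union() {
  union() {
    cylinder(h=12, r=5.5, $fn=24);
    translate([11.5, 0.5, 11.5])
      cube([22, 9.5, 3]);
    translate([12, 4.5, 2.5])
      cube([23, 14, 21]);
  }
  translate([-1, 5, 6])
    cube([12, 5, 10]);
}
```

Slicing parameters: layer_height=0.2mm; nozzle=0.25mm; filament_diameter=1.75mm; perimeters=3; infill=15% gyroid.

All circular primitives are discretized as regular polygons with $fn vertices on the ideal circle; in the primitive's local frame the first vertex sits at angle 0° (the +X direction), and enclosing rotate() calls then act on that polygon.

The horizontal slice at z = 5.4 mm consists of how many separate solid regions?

At z = 5.4 mm: the r=5.5 cylinder gives a regular 24-gon of circumradius 5.5 (constant along its height); the cube at (11.5, 0.5) does not reach this height (z outside [11.5, 14.5]); the cube at (12, 4.5) is present — its section is the full 23×14 rectangle; Combining (union): the 2 present regions are separate (no shared area or edge), so areas and boundary lengths simply add and each stays a separate island — 2 connected regions; the cube at (-1, 5) is absent (z outside [6, 16]); Merging all regions: only that combined region is present, so the union is just that shape — 2 connected regions. The result has 2 disconnected regions.

2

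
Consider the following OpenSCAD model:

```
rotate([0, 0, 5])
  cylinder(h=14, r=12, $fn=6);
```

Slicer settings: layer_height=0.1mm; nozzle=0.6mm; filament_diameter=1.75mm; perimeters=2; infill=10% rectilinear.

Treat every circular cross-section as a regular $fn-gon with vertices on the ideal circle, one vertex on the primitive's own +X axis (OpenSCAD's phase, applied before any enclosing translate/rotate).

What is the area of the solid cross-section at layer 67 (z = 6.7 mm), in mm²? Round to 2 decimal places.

374.12 mm²

At z = 6.7 mm: the r=12 cylinder gives a regular 6-gon of circumradius 12 (constant along its height) (area = (6/2)·12.000²·sin(360°/6) = 374.12 mm²); (rotated 5° about Z; rotation is an isometry so areas/perimeters/island counts are preserved). Overall, the cross-section is a single solid region. Net area = 374.12 mm².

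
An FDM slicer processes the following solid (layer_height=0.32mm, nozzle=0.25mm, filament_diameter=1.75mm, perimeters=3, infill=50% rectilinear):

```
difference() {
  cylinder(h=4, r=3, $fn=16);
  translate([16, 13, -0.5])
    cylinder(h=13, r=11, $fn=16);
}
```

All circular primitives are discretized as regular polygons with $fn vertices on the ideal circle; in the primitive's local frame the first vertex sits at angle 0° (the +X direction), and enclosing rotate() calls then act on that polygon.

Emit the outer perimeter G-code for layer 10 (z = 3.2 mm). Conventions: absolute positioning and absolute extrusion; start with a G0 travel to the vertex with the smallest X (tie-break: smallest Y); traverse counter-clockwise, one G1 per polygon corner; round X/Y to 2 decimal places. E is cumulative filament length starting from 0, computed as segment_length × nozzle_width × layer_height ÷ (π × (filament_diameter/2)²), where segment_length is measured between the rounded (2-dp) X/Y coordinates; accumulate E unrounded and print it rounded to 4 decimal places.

At z = 3.2 mm: the r=3 cylinder contributes a regular 16-gon of circumradius 3; the r=11 cylinder at (16, 13) contributes a regular 16-gon of circumradius 11; Taking the first minus the rest: starting from the r=3 cylinder, the r=11 cylinder at (16, 13) misses the remaining region (no effect) — 1 connected region. The outline is a single polygon with 16 vertices. Extrusion per mm of travel: 0.25 × 0.32 / (π × 0.875²) = 0.033260. Accumulating E over each segment gives final E = 0.6227.

G0 X-3.00 Y0.00 Z3.20
G1 X-2.77 Y-1.15 E0.0390
G1 X-2.12 Y-2.12 E0.0778
G1 X-1.15 Y-2.77 E0.1167
G1 X0.00 Y-3.00 E0.1557
G1 X1.15 Y-2.77 E0.1947
G1 X2.12 Y-2.12 E0.2335
G1 X2.77 Y-1.15 E0.2724
G1 X3.00 Y0.00 E0.3114
G1 X2.77 Y1.15 E0.3504
G1 X2.12 Y2.12 E0.3892
G1 X1.15 Y2.77 E0.4280
G1 X0.00 Y3.00 E0.4671
G1 X-1.15 Y2.77 E0.5061
G1 X-2.12 Y2.12 E0.5449
G1 X-2.77 Y1.15 E0.5837
G1 X-3.00 Y0.00 E0.6227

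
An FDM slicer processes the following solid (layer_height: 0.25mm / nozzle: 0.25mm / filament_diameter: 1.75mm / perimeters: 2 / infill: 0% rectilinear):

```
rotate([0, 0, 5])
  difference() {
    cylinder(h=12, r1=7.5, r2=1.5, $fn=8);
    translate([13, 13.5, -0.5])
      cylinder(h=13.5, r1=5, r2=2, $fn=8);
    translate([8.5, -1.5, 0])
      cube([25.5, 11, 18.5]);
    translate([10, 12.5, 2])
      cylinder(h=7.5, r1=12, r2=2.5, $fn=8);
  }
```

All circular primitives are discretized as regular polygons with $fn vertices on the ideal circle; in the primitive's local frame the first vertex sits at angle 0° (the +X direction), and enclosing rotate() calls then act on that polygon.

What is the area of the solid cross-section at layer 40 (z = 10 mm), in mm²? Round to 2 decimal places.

At z = 10 mm: the cone (r1=7.5→r2=1.5) has section circumradius 2.500 here — a regular 8-gon (area = (8/2)·2.500²·sin(360°/8) = 17.68 mm²); the cone at (13, 13.5) (r1=5→r2=2) has section circumradius 2.667 here — a regular 8-gon (area = (8/2)·2.667²·sin(360°/8) = 20.11 mm²); the cube at (8.5, -1.5) is present — its section is the full 25.5×11 rectangle (area 280.50 mm²); the cone at (10, 12.5) does not reach this height (z outside [2, 9.5]); After the difference (first − rest): starting from the cone (17.68 mm²), the cone at (13, 13.5) misses the remaining region (no effect); the 25.5×11 cube at (8.5, -1.5) misses the remaining region (no effect) — area = 17.68 mm²; (rotated 5° about Z; rotation is an isometry so areas/perimeters/island counts are preserved). Overall, the cross-section is a single solid region. Net area = 17.68 mm².

17.68 mm²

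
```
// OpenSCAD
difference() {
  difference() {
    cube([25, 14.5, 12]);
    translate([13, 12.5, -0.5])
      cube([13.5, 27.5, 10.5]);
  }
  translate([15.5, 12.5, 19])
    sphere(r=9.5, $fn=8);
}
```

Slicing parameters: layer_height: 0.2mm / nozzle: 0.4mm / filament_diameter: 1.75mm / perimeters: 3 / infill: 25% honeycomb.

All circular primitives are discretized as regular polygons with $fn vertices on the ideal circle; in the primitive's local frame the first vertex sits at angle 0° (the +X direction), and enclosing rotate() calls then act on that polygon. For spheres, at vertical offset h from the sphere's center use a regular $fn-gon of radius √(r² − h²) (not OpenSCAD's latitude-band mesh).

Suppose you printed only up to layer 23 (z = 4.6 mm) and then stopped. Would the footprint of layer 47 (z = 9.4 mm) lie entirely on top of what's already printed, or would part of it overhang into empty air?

Compare the two slices. At z = 4.6: the cube is present — its section is the full 25×14.5 rectangle (area 362.50 mm²); the cube at (13, 12.5) (footprint 13.5×27.5) is included at this height (area 371.25 mm²); Taking the first minus the rest: starting from the 25×14.5 cube (362.50 mm²), the 13.5×27.5 cube at (13, 12.5) partially overlaps it — only the 24.00 mm² overlap (of its 371.25 mm²) is removed, clipping the outline — area = 338.50 mm²; the sphere at (15.5, 12.5) is absent (|z−center|=14.400 > r=9.5); Subtracting the remaining from the first: none of the subtracted shapes is present at this height, so that combined region is unchanged — area = 338.50 mm². At z = 9.4: the cube is present — its section is the full 25×14.5 rectangle (area 362.50 mm²); the cube at (13, 12.5) is present — its section is the full 13.5×27.5 rectangle (area 371.25 mm²); Taking the first minus the rest: starting from the 25×14.5 cube (362.50 mm²), the 13.5×27.5 cube at (13, 12.5) partially overlaps it — only the 24.00 mm² overlap (of its 371.25 mm²) is removed, clipping the outline — area = 338.50 mm²; the sphere at (15.5, 12.5) does not reach this height (|z−center|=9.600 > r=9.5); After the difference (first − rest): none of the subtracted shapes is present at this height, so that combined region is unchanged — area = 338.50 mm². Checking containment: the cross-section at z = 9.4 is a subset of the cross-section at z = 4.6.

entirely on top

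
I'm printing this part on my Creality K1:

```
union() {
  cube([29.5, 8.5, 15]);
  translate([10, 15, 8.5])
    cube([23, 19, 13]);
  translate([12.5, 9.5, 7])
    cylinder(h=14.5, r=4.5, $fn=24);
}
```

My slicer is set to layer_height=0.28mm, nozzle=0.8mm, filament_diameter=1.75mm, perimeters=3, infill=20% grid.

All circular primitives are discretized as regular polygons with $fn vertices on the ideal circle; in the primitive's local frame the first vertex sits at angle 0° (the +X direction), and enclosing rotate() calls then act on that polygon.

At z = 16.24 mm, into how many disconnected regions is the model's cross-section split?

At z = 16.24 mm: the cube does not reach this height (z outside [0, 15]); the cube at (10, 15) (footprint 23×19) is included at this height; the r=4.5 cylinder at (12.5, 9.5) gives a regular 24-gon of circumradius 4.5 (constant along its height); Merging all regions: the 2 present regions are separate (no shared area or edge), so areas and boundary lengths simply add and each stays a separate island — 2 connected regions. The result has 2 disconnected regions.

2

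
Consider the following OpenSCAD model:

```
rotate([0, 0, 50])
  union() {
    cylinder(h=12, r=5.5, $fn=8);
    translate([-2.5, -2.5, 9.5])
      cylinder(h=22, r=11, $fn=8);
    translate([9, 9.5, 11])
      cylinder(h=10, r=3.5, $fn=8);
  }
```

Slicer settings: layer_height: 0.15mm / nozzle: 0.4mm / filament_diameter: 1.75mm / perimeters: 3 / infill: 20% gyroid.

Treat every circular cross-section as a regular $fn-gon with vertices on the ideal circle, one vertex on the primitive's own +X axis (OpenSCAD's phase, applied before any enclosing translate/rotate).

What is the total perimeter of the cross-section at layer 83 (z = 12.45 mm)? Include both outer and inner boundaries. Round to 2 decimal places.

At z = 12.45 mm: the cylinder is absent (z outside [0, 12]); the cylinder at (-2.5, -2.5): section is a regular 8-gon, circumradius r=11 (perimeter = 2·8·11.000·sin(180°/8) = 67.35 mm); the r=3.5 cylinder at (9, 9.5) contributes a regular 8-gon of circumradius 3.5 (perimeter = 2·8·3.500·sin(180°/8) = 21.43 mm); Merging all regions: the 2 present regions are separate (no shared area or edge), so areas and boundary lengths simply add and each stays a separate island — boundary = 88.78 mm; (rotated 50° about Z; rotation is an isometry so areas/perimeters/island counts are preserved). Overall, the cross-section has 2 separate islands. Total boundary length (outer) = 88.78 mm.

88.78 mm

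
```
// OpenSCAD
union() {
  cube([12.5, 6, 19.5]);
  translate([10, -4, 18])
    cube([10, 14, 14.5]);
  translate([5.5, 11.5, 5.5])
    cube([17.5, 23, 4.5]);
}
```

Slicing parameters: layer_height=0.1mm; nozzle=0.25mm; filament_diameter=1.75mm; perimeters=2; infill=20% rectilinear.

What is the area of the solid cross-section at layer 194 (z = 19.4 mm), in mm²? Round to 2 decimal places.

200.00 mm²

At z = 19.4 mm: the cube is present — its section is the full 12.5×6 rectangle (area 75.00 mm²); the cube at (10, -4) is present — its section is the full 10×14 rectangle (area 140.00 mm²); the cube at (5.5, 11.5) is absent (z outside [5.5, 10]); Combining (union): the regions partially overlap — summed areas 215.00 mm² minus the doubly-counted overlap 15.00 mm² gives 200.00 mm² — area = 200.00 mm². Overall, the cross-section is a single solid region. Net area = 200.00 mm².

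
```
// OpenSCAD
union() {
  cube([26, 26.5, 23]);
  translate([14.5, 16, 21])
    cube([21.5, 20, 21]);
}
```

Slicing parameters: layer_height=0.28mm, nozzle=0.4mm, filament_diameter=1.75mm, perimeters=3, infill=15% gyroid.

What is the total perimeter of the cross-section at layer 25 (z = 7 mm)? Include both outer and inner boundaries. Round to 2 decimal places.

At z = 7 mm: the cube (footprint 26×26.5) is included at this height (perimeter 105.00 mm); the cube at (14.5, 16) is not intersected at this z (z outside [21, 42]); Combining (union): only the 26×26.5 cube is present, so the union is just that shape — boundary = 105.00 mm. Overall, the cross-section is a single solid region. Total boundary length (outer) = 105.00 mm.

105.00 mm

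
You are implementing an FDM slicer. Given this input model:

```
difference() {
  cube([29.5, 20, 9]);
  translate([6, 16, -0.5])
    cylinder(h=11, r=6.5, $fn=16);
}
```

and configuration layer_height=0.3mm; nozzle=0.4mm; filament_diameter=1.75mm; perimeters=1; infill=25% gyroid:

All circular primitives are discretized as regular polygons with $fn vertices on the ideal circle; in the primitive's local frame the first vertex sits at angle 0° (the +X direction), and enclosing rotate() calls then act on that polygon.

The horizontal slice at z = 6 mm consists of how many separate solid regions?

2

At z = 6 mm: the cube (footprint 29.5×20) is included at this height; the r=6.5 cylinder at (6, 16) contributes a regular 16-gon of circumradius 6.5; Taking the first minus the rest: starting from the 29.5×20 cube, the r=6.5 cylinder at (6, 16) partially overlaps it — only the 111.16 mm² overlap (of its 129.35 mm²) is removed, clipping the outline — 2 connected regions. The result has 2 disconnected regions.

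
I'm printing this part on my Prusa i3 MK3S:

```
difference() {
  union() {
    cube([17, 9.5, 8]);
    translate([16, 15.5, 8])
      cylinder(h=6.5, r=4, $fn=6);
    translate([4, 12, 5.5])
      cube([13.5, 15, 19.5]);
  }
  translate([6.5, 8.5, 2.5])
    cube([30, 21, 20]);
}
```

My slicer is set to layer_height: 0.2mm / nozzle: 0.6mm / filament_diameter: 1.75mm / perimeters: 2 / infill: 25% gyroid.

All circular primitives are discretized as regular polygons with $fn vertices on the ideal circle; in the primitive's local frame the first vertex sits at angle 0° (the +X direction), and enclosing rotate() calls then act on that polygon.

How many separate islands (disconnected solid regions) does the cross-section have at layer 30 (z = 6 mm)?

At z = 6 mm: the cube is present — its section is the full 17×9.5 rectangle; the cylinder at (16, 15.5) does not reach this height (z outside [8, 14.5]); the cube at (4, 12) (footprint 13.5×15) is included at this height; Merging all regions: the 2 present regions are separate (no shared area or edge), so areas and boundary lengths simply add and each stays a separate island — 2 connected regions; the cube at (6.5, 8.5) is present — its section is the full 30×21 rectangle; After the difference (first − rest): starting from that combined region, the 30×21 cube at (6.5, 8.5) partially overlaps it — only the 175.50 mm² overlap (of its 630.00 mm²) is removed, clipping the outline — 2 connected regions. Overall, the cross-section has 2 separate islands. Island count = 2.

2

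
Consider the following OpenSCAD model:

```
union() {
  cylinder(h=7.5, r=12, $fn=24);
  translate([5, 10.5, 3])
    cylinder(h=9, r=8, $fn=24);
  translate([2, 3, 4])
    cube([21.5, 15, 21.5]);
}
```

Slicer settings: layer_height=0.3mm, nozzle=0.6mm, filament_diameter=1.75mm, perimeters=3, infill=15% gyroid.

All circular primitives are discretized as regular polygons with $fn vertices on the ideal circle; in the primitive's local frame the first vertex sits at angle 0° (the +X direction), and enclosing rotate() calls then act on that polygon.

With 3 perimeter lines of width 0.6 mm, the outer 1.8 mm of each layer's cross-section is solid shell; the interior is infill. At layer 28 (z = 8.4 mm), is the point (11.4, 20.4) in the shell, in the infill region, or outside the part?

At z = 8.4 mm: the cylinder does not reach this height (z outside [0, 7.5]); the r=8 cylinder at (5, 10.5) contributes a regular 24-gon of circumradius 8; the cube at (2, 3) is present — its section is the full 21.5×15 rectangle; Combining (union): the regions partially overlap (shared area 142.70 mm²), so overlapping operands fuse into one piece — 1 connected region. Overall, the cross-section is a single solid region. The nearest boundary edge runs (7.62, 18.00)→(23.50, 18.00); distance from the point to it = 2.40 mm. The point is not inside any of the regions above, so it lies outside the cross-section (2.40 mm from the nearest boundary).

outside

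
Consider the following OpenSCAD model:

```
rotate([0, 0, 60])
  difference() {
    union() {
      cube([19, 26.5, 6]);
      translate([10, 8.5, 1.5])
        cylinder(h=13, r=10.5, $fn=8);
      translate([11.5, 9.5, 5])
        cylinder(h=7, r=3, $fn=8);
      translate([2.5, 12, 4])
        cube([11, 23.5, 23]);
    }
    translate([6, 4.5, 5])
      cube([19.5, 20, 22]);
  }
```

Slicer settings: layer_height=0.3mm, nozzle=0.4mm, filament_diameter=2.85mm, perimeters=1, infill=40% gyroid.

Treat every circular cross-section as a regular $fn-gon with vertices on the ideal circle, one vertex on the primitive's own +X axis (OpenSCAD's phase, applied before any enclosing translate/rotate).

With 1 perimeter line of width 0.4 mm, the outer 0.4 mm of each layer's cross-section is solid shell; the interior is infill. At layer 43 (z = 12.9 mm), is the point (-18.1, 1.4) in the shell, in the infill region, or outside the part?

At z = 12.9 mm: the cube is absent (z outside [0, 6]); the r=10.5 cylinder at (10, 8.5) contributes a regular 8-gon of circumradius 10.5; the cylinder at (11.5, 9.5) is not intersected at this z (z outside [5, 12]); the 11×23.5 cube at (2.5, 12) contributes its full rectangle; Combining (union): the regions partially overlap (shared area 62.81 mm²), so overlapping operands fuse into one piece — 1 connected region; the cube at (6, 4.5) is present — its section is the full 19.5×20 rectangle; Taking the first minus the rest: starting from the result so far, the 19.5×20 cube at (6, 4.5) partially overlaps it — only the 218.43 mm² overlap (of its 390.00 mm²) is removed, clipping the outline — 1 connected region; (whole slice rotated 60° about Z — lengths, areas and connectivity unchanged). Overall, the cross-section is a single solid region. Undo the 60° rotation: the query point maps to (-7.838, 16.375) in the un-rotated model frame. The nearest boundary edge runs (-0.50, 8.50)→(2.50, 15.74); distance from the point to it = 9.79 mm. The point is not inside any of the regions above, so it lies outside the cross-section (9.79 mm from the nearest boundary).

outside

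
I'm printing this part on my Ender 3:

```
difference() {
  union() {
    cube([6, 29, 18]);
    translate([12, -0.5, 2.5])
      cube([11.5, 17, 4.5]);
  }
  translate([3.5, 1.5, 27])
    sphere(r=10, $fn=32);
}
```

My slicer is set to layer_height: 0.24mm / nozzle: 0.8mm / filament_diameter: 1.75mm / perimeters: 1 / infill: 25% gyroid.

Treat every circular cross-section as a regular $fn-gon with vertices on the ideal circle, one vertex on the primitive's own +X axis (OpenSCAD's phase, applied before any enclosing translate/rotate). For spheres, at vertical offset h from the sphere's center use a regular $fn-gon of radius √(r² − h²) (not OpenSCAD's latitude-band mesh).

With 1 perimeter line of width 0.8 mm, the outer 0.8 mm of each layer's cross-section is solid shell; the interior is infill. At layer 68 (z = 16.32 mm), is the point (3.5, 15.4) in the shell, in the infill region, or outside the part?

infill

At z = 16.32 mm: the cube (footprint 6×29) is included at this height; the cube at (12, -0.5) is absent (z outside [2.5, 7]); Taking the union: only the 6×29 cube is present, so the union is just that shape — 1 connected region; the sphere at (3.5, 1.5) does not reach this height (|z−center|=10.680 > r=10); After the difference (first − rest): none of the subtracted shapes is present at this height, so that combined region is unchanged — 1 connected region. Overall, the cross-section is a single solid region. The nearest boundary edge runs (6.00, 0.00)→(6.00, 29.00); distance from the point to it = 2.50 mm. The point is inside the cross-section and 2.50 mm from the nearest boundary — more than the 0.8 mm shell width (1 × 0.8), so it's in the infill interior.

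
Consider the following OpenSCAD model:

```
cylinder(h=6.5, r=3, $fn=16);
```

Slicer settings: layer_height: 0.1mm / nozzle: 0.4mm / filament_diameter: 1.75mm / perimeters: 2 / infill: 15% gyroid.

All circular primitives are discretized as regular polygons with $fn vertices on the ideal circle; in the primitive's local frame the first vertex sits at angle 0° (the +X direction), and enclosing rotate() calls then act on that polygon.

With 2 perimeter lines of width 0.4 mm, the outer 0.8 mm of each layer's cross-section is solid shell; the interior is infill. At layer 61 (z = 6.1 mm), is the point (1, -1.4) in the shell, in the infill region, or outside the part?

infill

At z = 6.1 mm: the r=3 cylinder gives a regular 16-gon of circumradius 3 (constant along its height). Overall, the cross-section is a single solid region. The nearest boundary edge runs (1.15, -2.77)→(2.12, -2.12); distance from the point to it = 1.22 mm. The point is inside the cross-section and 1.22 mm from the nearest boundary — more than the 0.8 mm shell width (2 × 0.4), so it's in the infill interior.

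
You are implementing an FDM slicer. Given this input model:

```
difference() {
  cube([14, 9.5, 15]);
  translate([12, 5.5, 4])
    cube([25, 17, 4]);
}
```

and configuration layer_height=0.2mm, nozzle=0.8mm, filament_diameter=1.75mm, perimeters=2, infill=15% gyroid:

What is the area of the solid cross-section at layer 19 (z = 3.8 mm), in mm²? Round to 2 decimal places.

133.00 mm²

At z = 3.8 mm: the 14×9.5 cube contributes its full rectangle (area 133.00 mm²); the cube at (12, 5.5) is absent (z outside [4, 8]); Taking the first minus the rest: none of the subtracted shapes is present at this height, so the 14×9.5 cube is unchanged — area = 133.00 mm². Overall, the cross-section is a single solid region. Net area = 133.00 mm².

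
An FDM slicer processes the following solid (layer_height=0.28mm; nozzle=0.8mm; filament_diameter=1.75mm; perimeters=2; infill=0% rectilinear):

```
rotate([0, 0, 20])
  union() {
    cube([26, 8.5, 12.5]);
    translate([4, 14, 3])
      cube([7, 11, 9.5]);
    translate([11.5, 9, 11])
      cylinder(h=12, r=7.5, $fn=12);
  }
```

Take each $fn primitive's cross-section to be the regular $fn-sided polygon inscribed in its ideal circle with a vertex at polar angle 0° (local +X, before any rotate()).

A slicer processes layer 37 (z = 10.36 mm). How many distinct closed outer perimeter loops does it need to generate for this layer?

2

At z = 10.36 mm: the 26×8.5 cube contributes its full rectangle; the cube at (4, 14) is present — its section is the full 7×11 rectangle; the cylinder at (11.5, 9) does not reach this height (z outside [11, 23]); Merging all regions: the 2 present regions are separate (no shared area or edge), so areas and boundary lengths simply add and each stays a separate island — 2 connected regions; (rotated 20° about Z; rotation is an isometry so areas/perimeters/island counts are preserved). The result has 2 disconnected regions.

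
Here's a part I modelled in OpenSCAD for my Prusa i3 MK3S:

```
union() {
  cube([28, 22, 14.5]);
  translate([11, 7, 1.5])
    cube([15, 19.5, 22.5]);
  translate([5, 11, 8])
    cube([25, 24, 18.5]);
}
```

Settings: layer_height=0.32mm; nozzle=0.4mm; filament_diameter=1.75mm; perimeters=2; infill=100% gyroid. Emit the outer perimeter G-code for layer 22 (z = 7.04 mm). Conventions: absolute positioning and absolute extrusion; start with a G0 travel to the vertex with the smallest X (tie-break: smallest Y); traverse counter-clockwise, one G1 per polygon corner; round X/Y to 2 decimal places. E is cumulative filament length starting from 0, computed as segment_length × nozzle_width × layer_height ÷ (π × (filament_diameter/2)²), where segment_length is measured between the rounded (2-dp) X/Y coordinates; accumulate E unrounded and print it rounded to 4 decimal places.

G0 X0.00 Y0.00 Z7.04
G1 X28.00 Y0.00 E1.4901
G1 X28.00 Y22.00 E2.6608
G1 X26.00 Y22.00 E2.7672
G1 X26.00 Y26.50 E3.0067
G1 X11.00 Y26.50 E3.8050
G1 X11.00 Y22.00 E4.0444
G1 X0.00 Y22.00 E4.6298
G1 X0.00 Y0.00 E5.8006

At z = 7.04 mm: the cube (footprint 28×22) is included at this height; the cube at (11, 7) (footprint 15×19.5) is included at this height; the cube at (5, 11) is absent (z outside [8, 26.5]); Taking the union: the regions partially overlap (shared area 225.00 mm²), so overlapping operands fuse into one piece — 1 connected region. The outline is a single polygon with 8 vertices. Extrusion per mm of travel: 0.4 × 0.32 / (π × 0.875²) = 0.053216. Accumulating E over each segment gives final E = 5.8006.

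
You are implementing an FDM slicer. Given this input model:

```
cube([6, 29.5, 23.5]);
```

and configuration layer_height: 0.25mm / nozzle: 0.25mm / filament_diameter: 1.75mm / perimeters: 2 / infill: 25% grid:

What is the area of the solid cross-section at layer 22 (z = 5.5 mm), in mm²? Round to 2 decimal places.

At z = 5.5 mm: the 6×29.5 cube contributes its full rectangle (area 177.00 mm²). Overall, the cross-section is a single solid region. Net area = 177.00 mm².

177.00 mm²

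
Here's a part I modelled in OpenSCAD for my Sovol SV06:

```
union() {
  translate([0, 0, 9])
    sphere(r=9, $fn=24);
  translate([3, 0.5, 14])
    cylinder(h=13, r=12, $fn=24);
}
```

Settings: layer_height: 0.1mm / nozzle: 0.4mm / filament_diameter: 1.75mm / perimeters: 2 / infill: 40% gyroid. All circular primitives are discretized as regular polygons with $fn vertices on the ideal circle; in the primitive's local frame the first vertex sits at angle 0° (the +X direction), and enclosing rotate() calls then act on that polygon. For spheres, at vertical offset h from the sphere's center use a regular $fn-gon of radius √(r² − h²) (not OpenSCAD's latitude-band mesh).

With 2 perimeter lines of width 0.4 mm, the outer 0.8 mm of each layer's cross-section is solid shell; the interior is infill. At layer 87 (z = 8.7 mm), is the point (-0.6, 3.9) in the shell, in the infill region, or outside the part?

At z = 8.7 mm: the r=9 sphere contributes a regular 24-gon of circumradius √(9²−0.3²) = 8.995; the cylinder at (3, 0.5) is absent (z outside [14, 27]); Combining (union): only the r=9 sphere is present, so the union is just that shape — 1 connected region. Overall, the cross-section is a single solid region. The nearest boundary edge runs (0.00, 8.99)→(-2.33, 8.69); distance from the point to it = 4.97 mm. The point is inside the cross-section and 4.97 mm from the nearest boundary — more than the 0.8 mm shell width (2 × 0.4), so it's in the infill interior.

infill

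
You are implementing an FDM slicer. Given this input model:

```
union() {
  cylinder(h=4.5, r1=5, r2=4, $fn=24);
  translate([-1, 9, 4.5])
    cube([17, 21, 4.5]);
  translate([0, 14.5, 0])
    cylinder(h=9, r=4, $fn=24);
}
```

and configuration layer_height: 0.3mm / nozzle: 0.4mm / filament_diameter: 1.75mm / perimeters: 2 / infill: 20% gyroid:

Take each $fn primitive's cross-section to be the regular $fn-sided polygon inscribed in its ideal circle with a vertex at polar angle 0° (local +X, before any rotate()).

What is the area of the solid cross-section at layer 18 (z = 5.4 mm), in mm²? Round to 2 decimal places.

373.98 mm²

At z = 5.4 mm: the cone does not reach this height (z outside [0, 4.5]); the 17×21 cube at (-1, 9) contributes its full rectangle (area 357.00 mm²); the cylinder at (0, 14.5): section is a regular 24-gon, circumradius r=4 (area = (24/2)·4.000²·sin(360°/24) = 49.69 mm²); Merging all regions: the regions partially overlap — summed areas 406.69 mm² minus the doubly-counted overlap 32.71 mm² gives 373.98 mm² — area = 373.98 mm². Overall, the cross-section is a single solid region. Net area = 373.98 mm².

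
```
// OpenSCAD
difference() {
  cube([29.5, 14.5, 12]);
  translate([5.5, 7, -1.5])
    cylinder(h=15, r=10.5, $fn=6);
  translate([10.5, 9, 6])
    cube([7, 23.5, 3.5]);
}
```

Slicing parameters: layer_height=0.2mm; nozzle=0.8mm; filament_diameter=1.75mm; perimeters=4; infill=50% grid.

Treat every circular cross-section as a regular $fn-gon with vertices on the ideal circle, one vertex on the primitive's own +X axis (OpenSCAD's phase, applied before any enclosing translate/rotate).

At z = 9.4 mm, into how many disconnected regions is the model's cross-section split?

At z = 9.4 mm: the cube (footprint 29.5×14.5) is included at this height; the r=10.5 cylinder at (5.5, 7) contributes a regular 6-gon of circumradius 10.5; the cube at (10.5, 9) is present — its section is the full 7×23.5 rectangle; Taking the first minus the rest: starting from the 29.5×14.5 cube, the r=10.5 cylinder at (5.5, 7) partially overlaps it — only the 201.62 mm² overlap (of its 286.44 mm²) is removed, clipping the outline; the 7×23.5 cube at (10.5, 9) partially overlaps it — only the 23.33 mm² overlap (of its 164.50 mm²) is removed, clipping the outline — 1 connected region. The result has 1 disconnected region.

1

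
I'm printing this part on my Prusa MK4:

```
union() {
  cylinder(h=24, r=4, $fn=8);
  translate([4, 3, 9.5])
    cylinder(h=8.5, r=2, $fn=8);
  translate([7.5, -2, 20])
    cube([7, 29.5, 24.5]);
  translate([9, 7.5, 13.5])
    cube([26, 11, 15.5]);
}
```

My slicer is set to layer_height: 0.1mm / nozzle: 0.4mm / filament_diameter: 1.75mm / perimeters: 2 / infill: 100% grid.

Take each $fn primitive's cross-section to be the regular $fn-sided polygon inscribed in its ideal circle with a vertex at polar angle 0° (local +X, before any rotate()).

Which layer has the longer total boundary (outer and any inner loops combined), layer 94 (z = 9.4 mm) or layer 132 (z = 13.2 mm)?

Layer 94 (z = 9.4): the cylinder: section is a regular 8-gon, circumradius r=4 (perimeter = 2·8·4.000·sin(180°/8) = 24.49 mm); the cylinder at (4, 3) is absent (z outside [9.5, 18]); the cube at (7.5, -2) is absent (z outside [20, 44.5]); the cube at (9, 7.5) does not reach this height (z outside [13.5, 29]); Combining (union): only the r=4 cylinder is present, so the union is just that shape — boundary = 24.49 mm. So its perimeter = 24.49 mm. Layer 132 (z = 13.2): the r=4 cylinder contributes a regular 8-gon of circumradius 4 (perimeter = 2·8·4.000·sin(180°/8) = 24.49 mm); the r=2 cylinder at (4, 3) gives a regular 8-gon of circumradius 2 (constant along its height) (perimeter = 2·8·2.000·sin(180°/8) = 12.25 mm); the cube at (7.5, -2) does not reach this height (z outside [20, 44.5]); the cube at (9, 7.5) is not intersected at this z (z outside [13.5, 29]); Merging all regions: the regions partially overlap (shared area 1.22 mm²), so the edge portions inside another operand are dropped and the merged outline is re-measured after clipping — boundary = 31.47 mm. So its perimeter = 31.47 mm. Layer 132 is larger (31.47 vs 24.49 mm).

layer 132 (z = 13.2 mm)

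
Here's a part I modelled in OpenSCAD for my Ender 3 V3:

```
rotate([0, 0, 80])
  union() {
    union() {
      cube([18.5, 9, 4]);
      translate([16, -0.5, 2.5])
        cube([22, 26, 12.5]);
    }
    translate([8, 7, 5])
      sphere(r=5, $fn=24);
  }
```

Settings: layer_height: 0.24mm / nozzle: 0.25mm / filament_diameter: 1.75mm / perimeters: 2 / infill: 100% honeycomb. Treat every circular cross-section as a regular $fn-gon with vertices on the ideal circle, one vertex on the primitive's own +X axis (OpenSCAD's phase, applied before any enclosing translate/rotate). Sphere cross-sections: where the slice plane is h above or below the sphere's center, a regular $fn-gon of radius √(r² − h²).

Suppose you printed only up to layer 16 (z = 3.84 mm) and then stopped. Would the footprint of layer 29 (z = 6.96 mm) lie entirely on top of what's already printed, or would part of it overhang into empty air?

Compare the two slices. At z = 3.84: the cube is present — its section is the full 18.5×9 rectangle (area 166.50 mm²); the cube at (16, -0.5) (footprint 22×26) is included at this height (area 572.00 mm²); Merging all regions: the regions partially overlap — summed areas 738.50 mm² minus the doubly-counted overlap 22.50 mm² gives 716.00 mm² — area = 716.00 mm²; the r=5 sphere at (8, 7) slices to a regular 24-gon of circumradius 4.864 (√(r²−h²) with h=1.16 from center) (area = (24/2)·4.864²·sin(360°/24) = 73.47 mm²); Combining (union): the regions partially overlap — summed areas 789.47 mm² minus the doubly-counted overlap 55.51 mm² gives 733.96 mm² — area = 733.96 mm²; (rotated 80° about Z; rotation is an isometry so areas/perimeters/island counts are preserved). At z = 6.96: the cube is absent (z outside [0, 4]); the cube at (16, -0.5) is present — its section is the full 22×26 rectangle (area 572.00 mm²); Taking the union: only the 22×26 cube at (16, -0.5) is present, so the union is just that shape — area = 572.00 mm²; the sphere at (8, 7): section is a regular 24-gon, circumradius = √(r²−h²) = √(5²−1.96²) = 4.600 (area = (24/2)·4.600²·sin(360°/24) = 65.71 mm²); Taking the union: the 2 present regions are separate (no shared area or edge), so areas and boundary lengths simply add and each stays a separate island — area = 637.71 mm²; (whole slice rotated 80° about Z — lengths, areas and connectivity unchanged). Checking containment: the cross-section at z = 6.96 is a subset of the cross-section at z = 3.84.

entirely on top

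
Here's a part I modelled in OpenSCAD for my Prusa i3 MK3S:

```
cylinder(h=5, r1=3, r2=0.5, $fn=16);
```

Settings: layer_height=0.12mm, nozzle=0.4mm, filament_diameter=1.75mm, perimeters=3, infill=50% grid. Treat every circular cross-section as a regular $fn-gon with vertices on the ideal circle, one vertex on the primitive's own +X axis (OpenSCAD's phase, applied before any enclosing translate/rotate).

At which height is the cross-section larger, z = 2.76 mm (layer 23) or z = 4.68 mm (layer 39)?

layer 23 (z = 2.76 mm)

Layer 23 (z = 2.76): the cone: at t=0.552 of its height the radius interpolates to r₁+(r₂−r₁)t = 1.620, giving a regular 16-gon of that circumradius (area = (16/2)·1.620²·sin(360°/16) = 8.03 mm²). So its area = 8.03 mm². Layer 39 (z = 4.68): the cone (r1=3→r2=0.5) has section circumradius 0.660 here — a regular 16-gon (area = (16/2)·0.660²·sin(360°/16) = 1.33 mm²). So its area = 1.33 mm². Layer 23 is larger (8.03 vs 1.33 mm²).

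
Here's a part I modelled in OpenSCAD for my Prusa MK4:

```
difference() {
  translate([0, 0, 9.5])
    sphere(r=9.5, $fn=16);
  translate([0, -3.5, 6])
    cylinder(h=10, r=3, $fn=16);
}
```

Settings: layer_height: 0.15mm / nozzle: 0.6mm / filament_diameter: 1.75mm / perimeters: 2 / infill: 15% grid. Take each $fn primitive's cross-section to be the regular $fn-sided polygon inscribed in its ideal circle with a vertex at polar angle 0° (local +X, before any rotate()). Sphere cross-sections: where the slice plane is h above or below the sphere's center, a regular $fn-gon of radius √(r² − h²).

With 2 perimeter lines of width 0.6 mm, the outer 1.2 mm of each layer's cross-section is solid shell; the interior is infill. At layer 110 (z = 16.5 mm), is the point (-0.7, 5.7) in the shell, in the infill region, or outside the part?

At z = 16.5 mm: the r=9.5 sphere contributes a regular 16-gon of circumradius √(9.5²−7²) = 6.423; the cylinder at (0, -3.5) does not reach this height (z outside [6, 16]); Taking the first minus the rest: none of the subtracted shapes is present at this height, so the r=9.5 sphere is unchanged — 1 connected region. Overall, the cross-section is a single solid region. The nearest boundary edge runs (0.00, 6.42)→(-2.46, 5.93); distance from the point to it = 0.57 mm. The point is inside the cross-section, 0.57 mm from the nearest boundary — within the 1.2 mm shell band (2 × 0.6).

shell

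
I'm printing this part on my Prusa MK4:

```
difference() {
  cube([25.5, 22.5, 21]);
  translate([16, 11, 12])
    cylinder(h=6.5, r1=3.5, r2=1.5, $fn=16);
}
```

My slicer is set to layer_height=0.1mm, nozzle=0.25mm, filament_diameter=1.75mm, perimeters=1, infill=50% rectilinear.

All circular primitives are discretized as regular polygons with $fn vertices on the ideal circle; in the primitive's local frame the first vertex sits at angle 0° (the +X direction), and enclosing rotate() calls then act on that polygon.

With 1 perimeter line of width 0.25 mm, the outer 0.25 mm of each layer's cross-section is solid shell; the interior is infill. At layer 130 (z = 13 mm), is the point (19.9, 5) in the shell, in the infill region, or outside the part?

At z = 13 mm: the cube (footprint 25.5×22.5) is included at this height; the cone at (16, 11) contributes a regular 16-gon of circumradius 3.192 (interpolated between r1=3.5 and r2=1.5 at t=0.154); After the difference (first − rest): starting from the 25.5×22.5 cube, the cone at (16, 11) lies wholly inside it (removes its full 31.20 mm² and its 19.93 mm outline becomes a hole wall) — 1 connected region with 1 hole. Overall, the cross-section is one region with 1 hole. The nearest boundary edge runs (17.22, 8.05)→(18.26, 8.74); distance from the point to it = 4.02 mm. The point is inside the cross-section and 4.02 mm from the nearest boundary — more than the 0.25 mm shell width (1 × 0.25), so it's in the infill interior.

infill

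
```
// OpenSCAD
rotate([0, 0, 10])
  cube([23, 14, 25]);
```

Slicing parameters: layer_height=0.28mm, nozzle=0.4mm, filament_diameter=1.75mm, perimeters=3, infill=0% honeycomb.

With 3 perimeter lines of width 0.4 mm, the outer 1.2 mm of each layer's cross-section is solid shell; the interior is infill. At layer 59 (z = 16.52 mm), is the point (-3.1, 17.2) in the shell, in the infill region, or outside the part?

outside

At z = 16.52 mm: the cube is present — its section is the full 23×14 rectangle; (rotated 10° about Z; rotation is an isometry so areas/perimeters/island counts are preserved). Overall, the cross-section is a single solid region. Undo the 10° rotation: the query point maps to (-0.066, 17.477) in the un-rotated model frame. The nearest boundary edge runs (23.00, 14.00)→(0.00, 14.00); distance from the point to it = 3.48 mm. The point is not inside any of the regions above, so it lies outside the cross-section (3.48 mm from the nearest boundary).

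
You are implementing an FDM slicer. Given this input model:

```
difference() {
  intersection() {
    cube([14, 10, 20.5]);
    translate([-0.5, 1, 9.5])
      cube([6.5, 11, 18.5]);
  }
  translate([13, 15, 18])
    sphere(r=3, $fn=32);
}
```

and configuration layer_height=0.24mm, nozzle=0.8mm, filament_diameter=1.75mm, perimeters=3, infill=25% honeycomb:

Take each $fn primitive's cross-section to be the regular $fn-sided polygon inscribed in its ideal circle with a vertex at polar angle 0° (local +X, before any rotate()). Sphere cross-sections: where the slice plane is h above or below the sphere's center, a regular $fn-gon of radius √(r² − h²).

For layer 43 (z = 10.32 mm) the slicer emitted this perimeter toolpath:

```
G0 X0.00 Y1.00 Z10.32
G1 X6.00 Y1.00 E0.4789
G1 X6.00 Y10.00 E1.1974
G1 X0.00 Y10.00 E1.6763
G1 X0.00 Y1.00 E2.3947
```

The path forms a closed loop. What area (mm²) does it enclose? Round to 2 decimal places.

54.00 mm²

Apply the shoelace formula to the sequence of (X, Y) vertices; enclosed area = 54.00 mm².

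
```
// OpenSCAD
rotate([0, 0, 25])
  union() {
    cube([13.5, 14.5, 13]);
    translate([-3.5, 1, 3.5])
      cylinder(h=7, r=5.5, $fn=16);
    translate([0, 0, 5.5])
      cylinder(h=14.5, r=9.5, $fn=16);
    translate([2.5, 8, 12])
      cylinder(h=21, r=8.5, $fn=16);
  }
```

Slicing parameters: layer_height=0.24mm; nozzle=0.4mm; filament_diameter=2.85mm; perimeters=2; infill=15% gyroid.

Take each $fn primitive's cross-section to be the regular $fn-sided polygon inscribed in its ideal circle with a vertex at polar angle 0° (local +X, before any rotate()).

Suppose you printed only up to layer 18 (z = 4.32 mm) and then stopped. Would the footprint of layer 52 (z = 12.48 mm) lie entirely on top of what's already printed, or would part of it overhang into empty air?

part overhangs

Compare the two slices. At z = 4.32: the cube is present — its section is the full 13.5×14.5 rectangle (area 195.75 mm²); the r=5.5 cylinder at (-3.5, 1) gives a regular 16-gon of circumradius 5.5 (constant along its height) (area = (16/2)·5.500²·sin(360°/16) = 92.61 mm²); the cylinder is absent (z outside [5.5, 20]); the cylinder at (2.5, 8) does not reach this height (z outside [12, 33]); Merging all regions: the regions partially overlap — summed areas 288.36 mm² minus the doubly-counted overlap 7.48 mm² gives 280.88 mm² — area = 280.88 mm²; (rotated 25° about Z; rotation is an isometry so areas/perimeters/island counts are preserved). At z = 12.48: the cube (footprint 13.5×14.5) is included at this height (area 195.75 mm²); the cylinder at (-3.5, 1) is not intersected at this z (z outside [3.5, 10.5]); the cylinder: section is a regular 16-gon, circumradius r=9.5 (area = (16/2)·9.500²·sin(360°/16) = 276.30 mm²); the r=8.5 cylinder at (2.5, 8) gives a regular 16-gon of circumradius 8.5 (constant along its height) (area = (16/2)·8.500²·sin(360°/16) = 221.19 mm²); Taking the union: the regions partially overlap — summed areas 693.24 mm² minus the doubly-counted overlap 248.56 mm² gives 444.68 mm² — area = 444.68 mm²; (rotated 25° about Z; rotation is an isometry so areas/perimeters/island counts are preserved). Checking containment: at z = 12.48 the cross-section extends beyond the z = 4.32 cross-section by about 163.80 mm².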